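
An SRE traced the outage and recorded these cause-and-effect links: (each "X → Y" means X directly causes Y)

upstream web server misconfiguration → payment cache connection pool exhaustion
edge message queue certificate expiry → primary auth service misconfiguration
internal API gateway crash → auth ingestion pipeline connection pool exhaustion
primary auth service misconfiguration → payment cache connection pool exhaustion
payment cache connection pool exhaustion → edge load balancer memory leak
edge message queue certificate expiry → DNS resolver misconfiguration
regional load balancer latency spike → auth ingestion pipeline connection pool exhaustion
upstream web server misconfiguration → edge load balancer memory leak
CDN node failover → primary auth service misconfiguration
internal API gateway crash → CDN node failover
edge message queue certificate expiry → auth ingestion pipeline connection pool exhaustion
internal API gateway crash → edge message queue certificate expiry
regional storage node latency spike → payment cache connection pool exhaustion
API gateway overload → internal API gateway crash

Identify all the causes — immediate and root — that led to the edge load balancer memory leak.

the API gateway overload, the CDN node failover, the edge message queue certificate expiry, the internal API gateway crash, the payment cache connection pool exhaustion, the primary auth service misconfiguration, the regional storage node latency spike, the upstream web server misconfiguration

Immediate causes of the edge load balancer memory leak: the upstream web server misconfiguration, the payment cache connection pool exhaustion.
Further upstream: the API gateway overload, the internal API gateway crash, the CDN node failover, the edge message queue certificate expiry, the regional storage node latency spike, the primary auth service misconfiguration.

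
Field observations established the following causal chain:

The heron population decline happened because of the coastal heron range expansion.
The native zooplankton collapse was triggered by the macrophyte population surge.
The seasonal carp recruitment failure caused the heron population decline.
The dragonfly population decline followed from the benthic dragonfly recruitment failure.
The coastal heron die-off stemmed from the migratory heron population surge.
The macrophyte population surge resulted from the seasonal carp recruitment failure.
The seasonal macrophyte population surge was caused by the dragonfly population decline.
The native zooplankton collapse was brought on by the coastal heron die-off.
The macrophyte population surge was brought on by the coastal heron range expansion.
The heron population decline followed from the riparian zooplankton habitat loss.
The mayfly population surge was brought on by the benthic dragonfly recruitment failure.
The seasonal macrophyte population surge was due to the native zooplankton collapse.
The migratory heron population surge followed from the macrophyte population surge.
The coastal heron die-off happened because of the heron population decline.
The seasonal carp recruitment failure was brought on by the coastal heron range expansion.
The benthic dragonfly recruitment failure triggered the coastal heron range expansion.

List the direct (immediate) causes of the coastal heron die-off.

the heron population decline, the migratory heron population surge

Upstream contributors include the benthic dragonfly recruitment failure, the coastal heron range expansion, the seasonal carp recruitment failure, the macrophyte population surge, the riparian zooplankton habitat loss, but only the heron population decline, the migratory heron population surge feed directly into the coastal heron die-off.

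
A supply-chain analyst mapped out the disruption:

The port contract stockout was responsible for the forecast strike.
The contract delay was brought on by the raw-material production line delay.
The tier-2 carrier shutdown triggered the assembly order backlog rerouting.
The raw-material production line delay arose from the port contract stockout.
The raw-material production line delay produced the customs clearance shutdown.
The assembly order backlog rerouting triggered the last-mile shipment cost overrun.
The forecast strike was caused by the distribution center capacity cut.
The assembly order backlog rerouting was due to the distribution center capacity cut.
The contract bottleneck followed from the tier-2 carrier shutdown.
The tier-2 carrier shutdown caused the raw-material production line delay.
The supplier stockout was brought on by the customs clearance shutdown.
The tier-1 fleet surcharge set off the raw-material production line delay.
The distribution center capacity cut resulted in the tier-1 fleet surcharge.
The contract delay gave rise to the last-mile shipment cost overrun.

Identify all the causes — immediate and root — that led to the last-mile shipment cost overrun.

Immediate causes of the last-mile shipment cost overrun: the assembly order backlog rerouting, the contract delay.
Further upstream: the port contract stockout, the distribution center capacity cut, the tier-1 fleet surcharge, the tier-2 carrier shutdown, the raw-material production line delay.

the assembly order backlog rerouting, the contract delay, the distribution center capacity cut, the port contract stockout, the raw-material production line delay, the tier-1 fleet surcharge, the tier-2 carrier shutdown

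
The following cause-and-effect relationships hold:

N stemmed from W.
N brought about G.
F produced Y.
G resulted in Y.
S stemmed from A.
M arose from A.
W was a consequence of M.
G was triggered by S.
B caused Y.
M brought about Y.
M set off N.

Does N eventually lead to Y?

There is a causal chain: N → G → Y.

Yes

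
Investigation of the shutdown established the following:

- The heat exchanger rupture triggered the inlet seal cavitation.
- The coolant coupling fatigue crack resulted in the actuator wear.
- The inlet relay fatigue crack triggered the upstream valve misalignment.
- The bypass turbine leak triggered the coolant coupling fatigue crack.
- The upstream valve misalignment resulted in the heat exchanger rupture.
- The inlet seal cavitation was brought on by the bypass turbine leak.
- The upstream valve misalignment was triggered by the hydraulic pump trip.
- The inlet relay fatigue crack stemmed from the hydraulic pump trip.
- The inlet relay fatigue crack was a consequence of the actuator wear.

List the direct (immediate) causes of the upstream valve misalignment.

Upstream contributors include the bypass turbine leak, the coolant coupling fatigue crack, the actuator wear, but only the hydraulic pump trip, the inlet relay fatigue crack feed directly into the upstream valve misalignment.

the hydraulic pump trip, the inlet relay fatigue crack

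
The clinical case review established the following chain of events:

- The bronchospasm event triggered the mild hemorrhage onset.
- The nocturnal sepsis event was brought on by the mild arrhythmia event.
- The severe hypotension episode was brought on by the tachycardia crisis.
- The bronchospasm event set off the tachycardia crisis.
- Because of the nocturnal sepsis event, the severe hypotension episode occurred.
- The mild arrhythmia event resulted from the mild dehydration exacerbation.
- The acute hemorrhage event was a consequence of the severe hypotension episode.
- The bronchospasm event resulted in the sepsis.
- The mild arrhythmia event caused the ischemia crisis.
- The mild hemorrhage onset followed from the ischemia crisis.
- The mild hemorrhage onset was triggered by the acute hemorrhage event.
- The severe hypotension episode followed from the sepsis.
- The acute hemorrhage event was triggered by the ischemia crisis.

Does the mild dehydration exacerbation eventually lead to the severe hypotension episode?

Yes

There is a causal chain: the mild dehydration exacerbation → the mild arrhythmia event → the nocturnal sepsis event → the severe hypotension episode.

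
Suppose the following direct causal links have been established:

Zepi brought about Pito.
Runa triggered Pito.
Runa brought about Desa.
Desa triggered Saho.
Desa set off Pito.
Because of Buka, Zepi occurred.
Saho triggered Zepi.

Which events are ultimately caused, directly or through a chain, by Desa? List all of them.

Pito, Saho, Zepi

Direct effects: Saho, Pito.
2 steps out: Zepi.
Not reachable from it: Runa, Buka.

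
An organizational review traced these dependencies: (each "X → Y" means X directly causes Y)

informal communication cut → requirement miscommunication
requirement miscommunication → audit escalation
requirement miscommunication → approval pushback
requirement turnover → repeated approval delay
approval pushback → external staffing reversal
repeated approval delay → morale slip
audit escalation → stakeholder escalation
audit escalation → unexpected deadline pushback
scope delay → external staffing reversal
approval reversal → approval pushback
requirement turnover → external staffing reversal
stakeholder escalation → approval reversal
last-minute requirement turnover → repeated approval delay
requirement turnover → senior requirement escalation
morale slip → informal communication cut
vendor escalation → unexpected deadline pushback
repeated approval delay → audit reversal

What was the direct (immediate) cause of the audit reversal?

the repeated approval delay

Upstream contributors include the last-minute requirement turnover, the requirement turnover, but only the repeated approval delay feeds directly into the audit reversal.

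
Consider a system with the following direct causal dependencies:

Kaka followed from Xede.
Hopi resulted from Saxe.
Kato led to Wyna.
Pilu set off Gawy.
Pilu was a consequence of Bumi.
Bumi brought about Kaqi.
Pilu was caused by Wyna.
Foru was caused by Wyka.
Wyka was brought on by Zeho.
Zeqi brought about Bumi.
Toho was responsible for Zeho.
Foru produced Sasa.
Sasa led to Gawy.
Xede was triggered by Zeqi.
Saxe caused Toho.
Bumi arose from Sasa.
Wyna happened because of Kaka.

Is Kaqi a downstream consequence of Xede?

No

Xede leads to Kaka, Wyna, Pilu, Gawy; Kaqi is not among them.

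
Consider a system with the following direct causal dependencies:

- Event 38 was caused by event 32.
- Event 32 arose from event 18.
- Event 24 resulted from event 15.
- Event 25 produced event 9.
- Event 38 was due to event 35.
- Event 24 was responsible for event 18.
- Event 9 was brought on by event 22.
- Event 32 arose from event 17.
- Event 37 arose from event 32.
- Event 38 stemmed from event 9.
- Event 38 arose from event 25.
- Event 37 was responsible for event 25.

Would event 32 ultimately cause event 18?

No

Event 32 leads to event 37, event 25, event 9, event 38; event 18 is not among them.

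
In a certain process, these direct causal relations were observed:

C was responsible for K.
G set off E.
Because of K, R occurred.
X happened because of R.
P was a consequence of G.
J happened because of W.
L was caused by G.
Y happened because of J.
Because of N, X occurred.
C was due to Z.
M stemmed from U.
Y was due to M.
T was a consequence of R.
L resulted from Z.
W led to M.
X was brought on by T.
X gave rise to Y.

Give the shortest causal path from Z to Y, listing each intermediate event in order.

Z → C → K → R → X → Y

Z → C
C → K
K → R
R → X
X → Y
Length: 5 steps.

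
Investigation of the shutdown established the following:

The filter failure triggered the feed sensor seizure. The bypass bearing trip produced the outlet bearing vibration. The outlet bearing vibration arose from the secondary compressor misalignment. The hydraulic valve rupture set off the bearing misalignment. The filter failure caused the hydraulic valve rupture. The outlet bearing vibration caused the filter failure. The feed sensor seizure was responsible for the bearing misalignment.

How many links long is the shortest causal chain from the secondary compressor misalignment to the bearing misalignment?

4

Shortest chain: the secondary compressor misalignment → the outlet bearing vibration → the filter failure → the feed sensor seizure → the bearing misalignment.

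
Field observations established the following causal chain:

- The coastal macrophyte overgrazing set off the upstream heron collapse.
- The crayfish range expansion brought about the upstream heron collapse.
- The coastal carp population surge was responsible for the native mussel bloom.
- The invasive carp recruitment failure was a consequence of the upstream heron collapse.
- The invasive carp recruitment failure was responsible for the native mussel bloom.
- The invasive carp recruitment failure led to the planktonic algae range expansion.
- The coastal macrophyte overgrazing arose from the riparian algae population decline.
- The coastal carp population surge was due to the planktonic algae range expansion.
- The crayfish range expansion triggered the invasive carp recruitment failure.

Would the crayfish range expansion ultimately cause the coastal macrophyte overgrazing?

No

The crayfish range expansion leads to the upstream heron collapse, the invasive carp recruitment failure, the planktonic algae range expansion, the coastal carp population surge, the native mussel bloom; the coastal macrophyte overgrazing is not among them.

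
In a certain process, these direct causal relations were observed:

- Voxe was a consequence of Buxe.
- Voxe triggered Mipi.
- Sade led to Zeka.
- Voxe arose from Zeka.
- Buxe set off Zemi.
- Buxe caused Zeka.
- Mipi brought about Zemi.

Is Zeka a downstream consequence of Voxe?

No

Voxe leads to Mipi, Zemi; Zeka is not among them.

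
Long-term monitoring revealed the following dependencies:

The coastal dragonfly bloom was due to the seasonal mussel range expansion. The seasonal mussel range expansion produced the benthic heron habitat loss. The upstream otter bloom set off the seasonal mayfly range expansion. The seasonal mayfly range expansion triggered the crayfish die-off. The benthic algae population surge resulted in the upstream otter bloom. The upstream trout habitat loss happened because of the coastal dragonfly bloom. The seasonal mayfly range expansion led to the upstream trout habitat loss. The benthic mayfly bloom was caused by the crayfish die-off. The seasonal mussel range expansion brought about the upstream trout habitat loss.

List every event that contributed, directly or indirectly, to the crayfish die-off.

the benthic algae population surge, the seasonal mayfly range expansion, the upstream otter bloom

Immediate cause of the crayfish die-off: the seasonal mayfly range expansion.
Further upstream: the benthic algae population surge, the upstream otter bloom.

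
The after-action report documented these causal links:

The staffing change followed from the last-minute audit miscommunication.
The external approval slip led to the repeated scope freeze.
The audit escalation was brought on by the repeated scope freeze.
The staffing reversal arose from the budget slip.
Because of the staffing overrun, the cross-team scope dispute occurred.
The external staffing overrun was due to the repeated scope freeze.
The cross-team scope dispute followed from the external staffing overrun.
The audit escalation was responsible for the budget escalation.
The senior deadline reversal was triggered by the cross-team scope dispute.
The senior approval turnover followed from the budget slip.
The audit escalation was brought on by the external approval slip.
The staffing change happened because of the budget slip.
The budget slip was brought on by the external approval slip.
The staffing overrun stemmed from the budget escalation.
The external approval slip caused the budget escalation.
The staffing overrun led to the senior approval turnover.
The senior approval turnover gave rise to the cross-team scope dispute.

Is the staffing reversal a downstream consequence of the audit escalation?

The audit escalation leads to the budget escalation, the staffing overrun, the senior approval turnover, the cross-team scope dispute, the senior deadline reversal; the staffing reversal is not among them.

No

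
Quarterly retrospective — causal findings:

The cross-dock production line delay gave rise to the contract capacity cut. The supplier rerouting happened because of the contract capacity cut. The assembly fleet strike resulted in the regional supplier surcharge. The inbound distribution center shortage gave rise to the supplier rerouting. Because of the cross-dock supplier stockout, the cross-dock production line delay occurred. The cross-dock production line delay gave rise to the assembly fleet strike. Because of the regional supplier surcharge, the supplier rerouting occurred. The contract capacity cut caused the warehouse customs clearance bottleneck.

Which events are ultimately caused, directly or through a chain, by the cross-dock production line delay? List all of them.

Direct effects: the assembly fleet strike, the contract capacity cut.
2 steps out: the regional supplier surcharge, the warehouse customs clearance bottleneck, the supplier rerouting.
Not reachable from it: the inbound distribution center shortage, the cross-dock supplier stockout.

the assembly fleet strike, the contract capacity cut, the regional supplier surcharge, the supplier rerouting, the warehouse customs clearance bottleneck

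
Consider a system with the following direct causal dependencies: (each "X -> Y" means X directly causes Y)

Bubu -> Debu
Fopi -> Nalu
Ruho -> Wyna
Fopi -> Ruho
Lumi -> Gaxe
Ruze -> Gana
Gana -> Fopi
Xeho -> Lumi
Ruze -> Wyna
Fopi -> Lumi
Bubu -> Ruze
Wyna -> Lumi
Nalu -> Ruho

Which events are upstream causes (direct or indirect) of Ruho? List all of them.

Bubu, Fopi, Gana, Nalu, Ruze

Immediate causes of Ruho: Fopi, Nalu.
Further upstream: Bubu, Ruze, Gana.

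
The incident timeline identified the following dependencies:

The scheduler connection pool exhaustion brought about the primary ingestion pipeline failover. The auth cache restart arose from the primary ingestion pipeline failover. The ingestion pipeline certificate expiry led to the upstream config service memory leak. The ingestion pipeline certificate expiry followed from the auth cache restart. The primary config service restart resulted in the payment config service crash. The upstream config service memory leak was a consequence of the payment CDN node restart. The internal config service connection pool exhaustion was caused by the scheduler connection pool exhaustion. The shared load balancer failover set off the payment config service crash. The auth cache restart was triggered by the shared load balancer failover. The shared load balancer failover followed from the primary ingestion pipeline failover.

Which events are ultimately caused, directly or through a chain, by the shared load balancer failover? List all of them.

the auth cache restart, the ingestion pipeline certificate expiry, the payment config service crash, the upstream config service memory leak

Direct effects: the payment config service crash, the auth cache restart.
2 steps out: the ingestion pipeline certificate expiry.
3 steps out: the upstream config service memory leak.
Not reachable from it: the primary config service restart, the scheduler connection pool exhaustion, the primary ingestion pipeline failover, the internal config service connection pool exhaustion, the payment CDN node restart.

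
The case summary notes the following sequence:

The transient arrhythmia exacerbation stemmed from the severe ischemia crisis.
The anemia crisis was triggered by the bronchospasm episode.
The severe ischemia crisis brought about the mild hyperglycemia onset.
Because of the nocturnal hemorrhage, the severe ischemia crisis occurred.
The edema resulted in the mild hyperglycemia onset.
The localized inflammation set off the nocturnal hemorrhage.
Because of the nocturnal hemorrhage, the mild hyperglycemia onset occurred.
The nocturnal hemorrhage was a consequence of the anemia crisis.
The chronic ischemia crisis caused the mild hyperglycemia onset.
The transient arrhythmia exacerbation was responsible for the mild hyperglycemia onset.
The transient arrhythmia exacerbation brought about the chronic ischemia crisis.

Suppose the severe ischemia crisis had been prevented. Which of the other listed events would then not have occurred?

the chronic ischemia crisis, the transient arrhythmia exacerbation

Downstream of the severe ischemia crisis: the transient arrhythmia exacerbation, the chronic ischemia crisis, the mild hyperglycemia onset.
Of those, still caused via another path: the mild hyperglycemia onset.
The remainder have no surviving cause.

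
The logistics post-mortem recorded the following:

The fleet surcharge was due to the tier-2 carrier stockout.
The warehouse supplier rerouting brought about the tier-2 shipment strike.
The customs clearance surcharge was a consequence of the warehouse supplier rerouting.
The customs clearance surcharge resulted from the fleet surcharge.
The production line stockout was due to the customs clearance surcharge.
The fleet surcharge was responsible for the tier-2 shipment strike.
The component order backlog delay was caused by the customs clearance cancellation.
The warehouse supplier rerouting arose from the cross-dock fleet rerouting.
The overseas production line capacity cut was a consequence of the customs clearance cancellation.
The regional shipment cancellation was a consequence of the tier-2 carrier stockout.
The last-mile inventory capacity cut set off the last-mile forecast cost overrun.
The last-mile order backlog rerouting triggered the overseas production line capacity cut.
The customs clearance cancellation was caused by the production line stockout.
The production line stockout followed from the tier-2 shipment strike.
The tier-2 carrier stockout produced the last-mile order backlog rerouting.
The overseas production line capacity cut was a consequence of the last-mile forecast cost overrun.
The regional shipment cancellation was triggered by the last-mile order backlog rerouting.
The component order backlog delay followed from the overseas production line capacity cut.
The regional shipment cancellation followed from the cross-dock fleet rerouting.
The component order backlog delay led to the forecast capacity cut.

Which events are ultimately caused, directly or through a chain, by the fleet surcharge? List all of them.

the component order backlog delay, the customs clearance cancellation, the customs clearance surcharge, the forecast capacity cut, the overseas production line capacity cut, the production line stockout, the tier-2 shipment strike

Direct effects: the customs clearance surcharge, the tier-2 shipment strike.
2 steps out: the production line stockout.
3 steps out: the customs clearance cancellation.
4 steps out: the overseas production line capacity cut, the component order backlog delay.
5 steps out: the forecast capacity cut.
Not reachable from it: the tier-2 carrier stockout, the cross-dock fleet rerouting, the warehouse supplier rerouting, the last-mile inventory capacity cut, the last-mile order backlog rerouting, the last-mile forecast cost overrun, the regional shipment cancellation.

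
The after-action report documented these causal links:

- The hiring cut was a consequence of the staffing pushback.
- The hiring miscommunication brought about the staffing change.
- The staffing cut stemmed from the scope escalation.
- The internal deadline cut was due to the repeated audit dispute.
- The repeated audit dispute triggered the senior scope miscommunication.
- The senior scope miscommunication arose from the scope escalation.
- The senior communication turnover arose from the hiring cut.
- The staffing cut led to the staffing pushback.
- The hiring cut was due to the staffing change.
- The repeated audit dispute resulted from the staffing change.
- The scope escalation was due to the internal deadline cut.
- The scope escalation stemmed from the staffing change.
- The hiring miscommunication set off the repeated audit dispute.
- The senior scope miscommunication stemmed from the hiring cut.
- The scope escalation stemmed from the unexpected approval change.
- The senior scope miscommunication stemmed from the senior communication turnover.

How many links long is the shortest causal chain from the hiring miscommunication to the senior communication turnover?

Shortest chain: the hiring miscommunication → the staffing change → the hiring cut → the senior communication turnover.

3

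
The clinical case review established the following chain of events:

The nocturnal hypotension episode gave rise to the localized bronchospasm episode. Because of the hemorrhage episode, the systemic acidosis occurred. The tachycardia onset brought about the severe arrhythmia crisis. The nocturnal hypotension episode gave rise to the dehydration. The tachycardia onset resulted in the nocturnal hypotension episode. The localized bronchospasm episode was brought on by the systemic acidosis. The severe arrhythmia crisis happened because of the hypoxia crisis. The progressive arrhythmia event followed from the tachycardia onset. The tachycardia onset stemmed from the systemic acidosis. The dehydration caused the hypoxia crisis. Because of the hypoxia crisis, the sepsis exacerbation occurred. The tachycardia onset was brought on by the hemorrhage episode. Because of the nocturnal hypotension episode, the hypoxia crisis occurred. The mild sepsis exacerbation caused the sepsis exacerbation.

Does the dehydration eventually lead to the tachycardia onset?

No

The dehydration leads to the hypoxia crisis, the severe arrhythmia crisis, the sepsis exacerbation; the tachycardia onset is not among them.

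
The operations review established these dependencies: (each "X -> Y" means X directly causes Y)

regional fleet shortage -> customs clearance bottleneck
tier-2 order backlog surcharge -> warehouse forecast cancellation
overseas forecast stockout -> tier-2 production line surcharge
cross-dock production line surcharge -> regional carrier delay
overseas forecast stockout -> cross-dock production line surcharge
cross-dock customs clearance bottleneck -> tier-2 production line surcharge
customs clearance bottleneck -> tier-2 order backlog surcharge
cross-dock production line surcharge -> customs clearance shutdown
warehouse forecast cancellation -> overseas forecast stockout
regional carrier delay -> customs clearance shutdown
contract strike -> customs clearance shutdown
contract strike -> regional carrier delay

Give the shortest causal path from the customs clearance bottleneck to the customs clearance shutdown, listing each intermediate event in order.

the customs clearance bottleneck → the tier-2 order backlog surcharge
the tier-2 order backlog surcharge → the warehouse forecast cancellation
the warehouse forecast cancellation → the overseas forecast stockout
the overseas forecast stockout → the cross-dock production line surcharge
the cross-dock production line surcharge → the customs clearance shutdown
Length: 5 steps.

the customs clearance bottleneck → the tier-2 order backlog surcharge → the warehouse forecast cancellation → the overseas forecast stockout → the cross-dock production line surcharge → the customs clearance shutdown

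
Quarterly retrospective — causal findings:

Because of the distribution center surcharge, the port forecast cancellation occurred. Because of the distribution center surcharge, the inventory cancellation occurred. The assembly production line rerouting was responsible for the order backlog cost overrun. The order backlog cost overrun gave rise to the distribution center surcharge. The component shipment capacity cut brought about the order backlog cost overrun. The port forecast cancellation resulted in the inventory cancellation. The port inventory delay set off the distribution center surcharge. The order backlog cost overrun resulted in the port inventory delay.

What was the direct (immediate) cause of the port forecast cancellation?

the distribution center surcharge

Upstream contributors include the component shipment capacity cut, the order backlog cost overrun, the port inventory delay, the assembly production line rerouting, but only the distribution center surcharge feeds directly into the port forecast cancellation.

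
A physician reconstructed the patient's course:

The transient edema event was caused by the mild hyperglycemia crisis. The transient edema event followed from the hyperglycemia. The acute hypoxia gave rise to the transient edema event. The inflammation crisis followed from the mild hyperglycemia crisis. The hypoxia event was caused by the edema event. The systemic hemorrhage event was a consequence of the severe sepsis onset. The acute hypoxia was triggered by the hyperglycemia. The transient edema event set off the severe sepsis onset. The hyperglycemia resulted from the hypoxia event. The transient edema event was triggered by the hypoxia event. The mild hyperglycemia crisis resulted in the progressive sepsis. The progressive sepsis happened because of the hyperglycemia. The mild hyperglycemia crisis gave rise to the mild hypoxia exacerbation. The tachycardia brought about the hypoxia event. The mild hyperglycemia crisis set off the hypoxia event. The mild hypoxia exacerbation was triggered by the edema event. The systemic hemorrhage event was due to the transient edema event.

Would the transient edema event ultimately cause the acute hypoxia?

No

The transient edema event leads to the severe sepsis onset, the systemic hemorrhage event; the acute hypoxia is not among them.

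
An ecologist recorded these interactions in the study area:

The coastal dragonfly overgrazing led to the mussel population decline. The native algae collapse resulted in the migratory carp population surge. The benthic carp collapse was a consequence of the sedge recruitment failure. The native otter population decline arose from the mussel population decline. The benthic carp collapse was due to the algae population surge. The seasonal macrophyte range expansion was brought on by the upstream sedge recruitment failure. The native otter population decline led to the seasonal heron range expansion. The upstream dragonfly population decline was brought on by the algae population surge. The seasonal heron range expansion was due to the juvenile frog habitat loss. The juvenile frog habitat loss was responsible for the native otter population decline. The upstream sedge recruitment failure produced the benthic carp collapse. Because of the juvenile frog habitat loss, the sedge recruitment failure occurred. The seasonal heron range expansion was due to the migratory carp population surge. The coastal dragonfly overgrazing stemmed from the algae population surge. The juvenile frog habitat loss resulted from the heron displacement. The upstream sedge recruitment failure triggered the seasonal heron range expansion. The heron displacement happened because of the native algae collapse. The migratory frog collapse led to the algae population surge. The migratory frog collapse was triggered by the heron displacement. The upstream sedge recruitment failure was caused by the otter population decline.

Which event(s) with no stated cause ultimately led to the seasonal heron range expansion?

the native algae collapse, the otter population decline

Tracing upstream from the seasonal heron range expansion: the seasonal heron range expansion ← the migratory carp population surge ← the native algae collapse.
A separate upstream branch: the seasonal heron range expansion ← the upstream sedge recruitment failure ← the otter population decline.
Each of those chain origins has no stated cause.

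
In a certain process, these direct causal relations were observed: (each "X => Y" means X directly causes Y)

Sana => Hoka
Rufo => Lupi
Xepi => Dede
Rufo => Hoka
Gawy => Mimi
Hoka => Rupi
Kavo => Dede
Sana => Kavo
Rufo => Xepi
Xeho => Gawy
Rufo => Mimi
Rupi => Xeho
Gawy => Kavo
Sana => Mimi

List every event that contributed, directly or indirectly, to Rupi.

Hoka, Rufo, Sana

Immediate cause of Rupi: Hoka.
Further upstream: Rufo, Sana.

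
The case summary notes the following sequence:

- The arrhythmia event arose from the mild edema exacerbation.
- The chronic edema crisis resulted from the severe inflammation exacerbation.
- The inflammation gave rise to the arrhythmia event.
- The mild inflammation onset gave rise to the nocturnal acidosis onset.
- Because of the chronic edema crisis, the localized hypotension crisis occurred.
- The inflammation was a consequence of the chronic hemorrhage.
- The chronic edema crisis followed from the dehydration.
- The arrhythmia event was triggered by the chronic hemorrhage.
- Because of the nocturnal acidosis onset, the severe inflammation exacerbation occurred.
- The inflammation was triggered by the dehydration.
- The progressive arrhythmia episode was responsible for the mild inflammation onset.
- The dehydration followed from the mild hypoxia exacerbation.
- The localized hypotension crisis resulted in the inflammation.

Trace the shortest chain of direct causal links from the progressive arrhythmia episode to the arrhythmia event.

the progressive arrhythmia episode → the mild inflammation onset
the mild inflammation onset → the nocturnal acidosis onset
the nocturnal acidosis onset → the severe inflammation exacerbation
the severe inflammation exacerbation → the chronic edema crisis
the chronic edema crisis → the localized hypotension crisis
the localized hypotension crisis → the inflammation
the inflammation → the arrhythmia event
Length: 7 steps.

the progressive arrhythmia episode → the mild inflammation onset → the nocturnal acidosis onset → the severe inflammation exacerbation → the chronic edema crisis → the localized hypotension crisis → the inflammation → the arrhythmia event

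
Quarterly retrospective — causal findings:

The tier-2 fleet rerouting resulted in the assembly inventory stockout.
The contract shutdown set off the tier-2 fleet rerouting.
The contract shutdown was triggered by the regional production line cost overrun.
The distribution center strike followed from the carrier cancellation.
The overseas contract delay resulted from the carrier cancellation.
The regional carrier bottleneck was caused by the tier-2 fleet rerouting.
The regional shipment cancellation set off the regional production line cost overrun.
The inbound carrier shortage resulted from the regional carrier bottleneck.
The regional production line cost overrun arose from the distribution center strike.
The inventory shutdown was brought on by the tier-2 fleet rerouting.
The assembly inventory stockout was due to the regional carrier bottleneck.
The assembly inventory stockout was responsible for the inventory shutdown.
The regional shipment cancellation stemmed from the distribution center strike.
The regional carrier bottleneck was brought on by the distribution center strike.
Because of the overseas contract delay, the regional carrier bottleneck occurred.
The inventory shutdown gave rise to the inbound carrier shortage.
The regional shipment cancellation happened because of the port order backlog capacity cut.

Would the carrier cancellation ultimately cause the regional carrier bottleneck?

Yes

There is a causal chain: the carrier cancellation → the distribution center strike → the regional carrier bottleneck.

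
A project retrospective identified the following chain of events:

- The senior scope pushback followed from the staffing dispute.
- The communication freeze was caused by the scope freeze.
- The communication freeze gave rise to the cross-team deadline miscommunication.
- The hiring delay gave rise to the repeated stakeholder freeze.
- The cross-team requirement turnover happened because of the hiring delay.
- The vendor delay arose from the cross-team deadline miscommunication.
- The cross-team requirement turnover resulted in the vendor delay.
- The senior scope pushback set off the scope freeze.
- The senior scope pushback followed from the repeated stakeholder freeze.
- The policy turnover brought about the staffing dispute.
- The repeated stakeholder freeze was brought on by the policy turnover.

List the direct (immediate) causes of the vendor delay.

Upstream contributors include the policy turnover, the hiring delay, the staffing dispute, the repeated stakeholder freeze, the senior scope pushback, the scope freeze, the communication freeze, but only the cross-team deadline miscommunication, the cross-team requirement turnover feed directly into the vendor delay.

the cross-team deadline miscommunication, the cross-team requirement turnover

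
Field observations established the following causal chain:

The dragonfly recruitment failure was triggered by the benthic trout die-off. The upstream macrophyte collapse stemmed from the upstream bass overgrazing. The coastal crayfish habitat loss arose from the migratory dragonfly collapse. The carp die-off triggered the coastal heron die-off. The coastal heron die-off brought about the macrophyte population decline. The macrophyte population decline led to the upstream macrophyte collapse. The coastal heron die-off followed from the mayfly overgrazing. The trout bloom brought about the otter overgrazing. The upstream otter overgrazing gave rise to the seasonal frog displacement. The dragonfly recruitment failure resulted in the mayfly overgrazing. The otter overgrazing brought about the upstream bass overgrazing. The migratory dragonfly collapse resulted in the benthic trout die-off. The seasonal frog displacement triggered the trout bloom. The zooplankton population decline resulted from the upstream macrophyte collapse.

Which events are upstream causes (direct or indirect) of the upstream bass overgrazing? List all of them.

the otter overgrazing, the seasonal frog displacement, the trout bloom, the upstream otter overgrazing

Immediate cause of the upstream bass overgrazing: the otter overgrazing.
Further upstream: the upstream otter overgrazing, the seasonal frog displacement, the trout bloom.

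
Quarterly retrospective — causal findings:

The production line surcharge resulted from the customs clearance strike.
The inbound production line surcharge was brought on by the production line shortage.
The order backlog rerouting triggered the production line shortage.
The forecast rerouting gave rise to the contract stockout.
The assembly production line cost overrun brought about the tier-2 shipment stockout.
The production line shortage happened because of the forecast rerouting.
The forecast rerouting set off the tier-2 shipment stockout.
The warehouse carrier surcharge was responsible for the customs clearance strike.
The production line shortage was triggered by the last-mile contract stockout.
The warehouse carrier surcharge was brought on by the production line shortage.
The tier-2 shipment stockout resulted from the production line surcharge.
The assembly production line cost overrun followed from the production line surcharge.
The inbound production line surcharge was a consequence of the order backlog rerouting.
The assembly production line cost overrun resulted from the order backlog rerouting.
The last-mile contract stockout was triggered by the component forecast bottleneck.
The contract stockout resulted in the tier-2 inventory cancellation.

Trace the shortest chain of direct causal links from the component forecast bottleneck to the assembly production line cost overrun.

the component forecast bottleneck → the last-mile contract stockout
the last-mile contract stockout → the production line shortage
the production line shortage → the warehouse carrier surcharge
the warehouse carrier surcharge → the customs clearance strike
the customs clearance strike → the production line surcharge
the production line surcharge → the assembly production line cost overrun
Length: 6 steps.

the component forecast bottleneck → the last-mile contract stockout → the production line shortage → the warehouse carrier surcharge → the customs clearance strike → the production line surcharge → the assembly production line cost overrun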